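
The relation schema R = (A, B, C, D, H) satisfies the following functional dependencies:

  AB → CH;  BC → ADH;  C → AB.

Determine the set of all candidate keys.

{C}, {A, B}

{C}⁺: C→AB adds A, B; AB→CH adds H; BC→ADH adds D → {A, B, C, D, H}.
{A, B}⁺: AB→CH adds C, H; BC→ADH adds D → {A, B, C, D, H}. Minimal: {B}⁺ = {B}; {A}⁺ = {A} — none reach the full schema.
Any other superkey contains one of these as a subset, so there are no further candidate keys.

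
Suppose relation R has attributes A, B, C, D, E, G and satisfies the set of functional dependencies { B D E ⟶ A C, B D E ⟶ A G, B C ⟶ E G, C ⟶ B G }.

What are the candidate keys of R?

{C, D}, {B, D, E}

Attribute D never appears on the right-hand side of any dependency, so D must belong to every candidate key.
{D}⁺ = {D}, which is not all of the schema, so we must add further attributes.
{C, D}⁺: C→BG adds B, G; BC→EG adds E; BDE→AC adds A → {A, B, C, D, E, G}. Minimal: {D}⁺ = {D}; {C}⁺ = {B, C, E, G} — none reach the full schema.
{B, D, E}⁺: BDE→AC adds A, C; BDE→AG adds G → {A, B, C, D, E, G}. Minimal: {D, E}⁺ = {D, E}; {B, E}⁺ = {B, E}; {B, D}⁺ = {B, D} — none reach the full schema.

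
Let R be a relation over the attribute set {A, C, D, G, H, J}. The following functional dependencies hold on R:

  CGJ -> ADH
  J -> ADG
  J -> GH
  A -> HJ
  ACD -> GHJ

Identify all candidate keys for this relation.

{A, C}⁺: A→HJ adds H, J; J→ADG adds D, G → {A, C, D, G, H, J}. Minimal: {C}⁺ = {C}; {A}⁺ = {A, D, G, H, J} — none reach the full schema.
{C, J}⁺: J→ADG adds A, D, G; J→GH adds H → {A, C, D, G, H, J}. Minimal: {J}⁺ = {A, D, G, H, J}; {C}⁺ = {C} — none reach the full schema.
Any other superkey contains one of these as a subset, so there are no further candidate keys.

{A, C}, {C, J}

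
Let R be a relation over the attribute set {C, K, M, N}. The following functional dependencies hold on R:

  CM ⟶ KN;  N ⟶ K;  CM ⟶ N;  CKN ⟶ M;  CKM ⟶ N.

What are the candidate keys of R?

Attribute C never appears on the right-hand side of any dependency, so C must belong to every candidate key.
{C}⁺ = {C}, which is not all of the schema, so we must add further attributes.
{C, M}⁺: CM→KN adds K, N → {C, K, M, N}. Minimal: {M}⁺ = {M}; {C}⁺ = {C} — none reach the full schema.
{C, N}⁺: N→K adds K; CKN→M adds M → {C, K, M, N}. Minimal: {N}⁺ = {K, N}; {C}⁺ = {C} — none reach the full schema.
Any other superkey contains one of these as a subset, so there are no further candidate keys.

(C, M), (C, N)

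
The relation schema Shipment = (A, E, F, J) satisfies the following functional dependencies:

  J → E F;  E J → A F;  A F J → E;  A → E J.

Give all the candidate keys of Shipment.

A; J

{A}⁺: A→EJ adds E, J; J→EF adds F → {A, E, F, J}.
{J}⁺: J→EF adds E, F; EJ→AF adds A → {A, E, F, J}.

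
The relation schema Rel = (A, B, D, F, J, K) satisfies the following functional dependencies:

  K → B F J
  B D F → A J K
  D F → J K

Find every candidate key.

Attribute D never appears on the right-hand side of any dependency, so D must belong to every candidate key.
{D}⁺ = {D}, which is not all of the schema, so we must add further attributes.
{D, F}⁺: DF→JK adds J, K; K→BFJ adds B; BDF→AJK adds A → {A, B, D, F, J, K}.
{D, K}⁺: K→BFJ adds B, F, J; BDF→AJK adds A → {A, B, D, F, J, K}.

(D, F), (D, K)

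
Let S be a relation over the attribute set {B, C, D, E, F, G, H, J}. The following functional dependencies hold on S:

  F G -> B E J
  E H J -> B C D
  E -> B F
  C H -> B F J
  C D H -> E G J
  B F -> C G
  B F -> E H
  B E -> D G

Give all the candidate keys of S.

E; BF; CH; FG

{E}⁺: E→BF adds B, F; BF→CG adds C, G; BF→EH adds H; BE→DG adds D; FG→BEJ adds J → {B, C, D, E, F, G, H, J}.
{B, F}⁺: BF→CG adds C, G; BF→EH adds E, H; BE→DG adds D; FG→BEJ adds J → {B, C, D, E, F, G, H, J}. Minimal: {F}⁺ = {F}; {B}⁺ = {B} — none reach the full schema.
{C, H}⁺: CH→BFJ adds B, F, J; BF→CG adds G; BF→EH adds E; BE→DG adds D → {B, C, D, E, F, G, H, J}. Minimal: {H}⁺ = {H}; {C}⁺ = {C} — none reach the full schema.
{F, G}⁺: FG→BEJ adds B, E, J; BF→CG adds C; BF→EH adds H; BE→DG adds D → {B, C, D, E, F, G, H, J}. Minimal: {G}⁺ = {G}; {F}⁺ = {F} — none reach the full schema.
Any other superkey contains one of these as a subset, so there are no further candidate keys.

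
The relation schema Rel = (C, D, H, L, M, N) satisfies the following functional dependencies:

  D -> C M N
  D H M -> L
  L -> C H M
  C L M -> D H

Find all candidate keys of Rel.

(L), (D, H)

{L}⁺: L→CHM adds C, H, M; CLM→DH adds D; D→CMN adds N → {C, D, H, L, M, N}.
{D, H}⁺: D→CMN adds C, M, N; DHM→L adds L → {C, D, H, L, M, N}. Minimal: {H}⁺ = {H}; {D}⁺ = {C, D, M, N} — none reach the full schema.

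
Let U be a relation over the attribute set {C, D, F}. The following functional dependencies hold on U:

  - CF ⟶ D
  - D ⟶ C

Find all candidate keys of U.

Attribute F never appears on the right-hand side of any dependency, so F must belong to every candidate key.
{F}⁺ = {F}, which is not all of the schema, so we must add further attributes.
{C, F}⁺: CF→D adds D → {C, D, F}. Minimal: {F}⁺ = {F}; {C}⁺ = {C} — none reach the full schema.
{D, F}⁺: D→C adds C → {C, D, F}. Minimal: {F}⁺ = {F}; {D}⁺ = {C, D} — none reach the full schema.

CF, DF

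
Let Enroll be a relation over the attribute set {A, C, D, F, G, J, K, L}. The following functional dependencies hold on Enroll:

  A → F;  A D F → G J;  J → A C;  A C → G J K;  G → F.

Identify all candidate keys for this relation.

Attributes D, L never appear on any right-hand side, so every candidate key must contain {D, L}.
{D, L}⁺ = {D, L}, which is not all of the schema, so we must add further attributes.
{A, D, L}⁺: A→F adds F; ADF→GJ adds G, J; J→AC adds C; AC→GJK adds K → {A, C, D, F, G, J, K, L}. Minimal: {D, L}⁺ = {D, L}; {A, L}⁺ = {A, F, L}; {A, D}⁺ = {A, C, D, F, G, J, K} — none reach the full schema.
{D, J, L}⁺: J→AC adds A, C; AC→GJK adds G, K; G→F adds F → {A, C, D, F, G, J, K, L}. Minimal: {J, L}⁺ = {A, C, F, G, J, K, L}; {D, L}⁺ = {D, L}; {D, J}⁺ = {A, C, D, F, G, J, K} — none reach the full schema.
Any other superkey contains one of these as a subset, so there are no further candidate keys.

ADL, DJL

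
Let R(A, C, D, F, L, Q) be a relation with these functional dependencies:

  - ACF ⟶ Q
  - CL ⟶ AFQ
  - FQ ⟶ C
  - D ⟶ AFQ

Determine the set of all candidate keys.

Attributes D, L never appear on any right-hand side, so every candidate key must contain {D, L}.
{D, L}⁺ = {A, C, D, F, L, Q}, which is all of the schema, so {D, L} is the only candidate key.

DL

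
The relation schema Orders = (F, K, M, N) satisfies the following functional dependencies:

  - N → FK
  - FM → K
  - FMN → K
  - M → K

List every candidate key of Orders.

{M, N}⁺: N→FK adds F, K → {F, K, M, N}. Minimal: {N}⁺ = {F, K, N}; {M}⁺ = {K, M} — none reach the full schema.

MN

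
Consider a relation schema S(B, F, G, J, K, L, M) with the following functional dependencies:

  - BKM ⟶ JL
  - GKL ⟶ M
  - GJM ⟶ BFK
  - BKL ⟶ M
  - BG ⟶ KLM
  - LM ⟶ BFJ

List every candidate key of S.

Attribute G never appears on the right-hand side of any dependency, so G must belong to every candidate key.
{G}⁺ = {G}, which is not all of the schema, so we must add further attributes.
{B, G}⁺: BG→KLM adds K, L, M; LM→BFJ adds F, J → {B, F, G, J, K, L, M}.
{G, J, M}⁺: GJM→BFK adds B, F, K; BG→KLM adds L → {B, F, G, J, K, L, M}.
{G, K, L}⁺: GKL→M adds M; LM→BFJ adds B, F, J → {B, F, G, J, K, L, M}.
{G, L, M}⁺: LM→BFJ adds B, F, J; GJM→BFK adds K → {B, F, G, J, K, L, M}.
Any other superkey contains one of these as a subset, so there are no further candidate keys.

{B, G}, {G, J, M}, {G, K, L}, {G, L, M}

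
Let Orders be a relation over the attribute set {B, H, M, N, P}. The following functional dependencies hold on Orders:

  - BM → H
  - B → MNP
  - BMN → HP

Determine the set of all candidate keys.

Attribute B never appears on the right-hand side of any dependency, so B must belong to every candidate key.
{B}⁺ = {B, H, M, N, P}, which is all of the schema, so {B} is the only candidate key.

{B}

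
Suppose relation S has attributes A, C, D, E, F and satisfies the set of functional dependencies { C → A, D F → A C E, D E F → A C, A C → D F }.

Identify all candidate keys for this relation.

{C}⁺: C→A adds A; AC→DF adds D, F; DF→ACE adds E → {A, C, D, E, F}.
{D, F}⁺: DF→ACE adds A, C, E → {A, C, D, E, F}. Minimal: {F}⁺ = {F}; {D}⁺ = {D} — none reach the full schema.

(C), (D, F)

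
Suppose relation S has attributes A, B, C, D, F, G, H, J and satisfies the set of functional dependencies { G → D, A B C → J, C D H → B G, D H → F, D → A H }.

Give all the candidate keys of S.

{C, D}, {C, G}

Attribute C never appears on the right-hand side of any dependency, so C must belong to every candidate key.
{C}⁺ = {C}, which is not all of the schema, so we must add further attributes.
{C, D}⁺: D→AH adds A, H; CDH→BG adds B, G; DH→F adds F; ABC→J adds J → {A, B, C, D, F, G, H, J}. Minimal: {D}⁺ = {A, D, F, H}; {C}⁺ = {C} — none reach the full schema.
{C, G}⁺: G→D adds D; D→AH adds A, H; CDH→BG adds B; DH→F adds F; ABC→J adds J → {A, B, C, D, F, G, H, J}. Minimal: {G}⁺ = {A, D, F, G, H}; {C}⁺ = {C} — none reach the full schema.
Any other superkey contains one of these as a subset, so there are no further candidate keys.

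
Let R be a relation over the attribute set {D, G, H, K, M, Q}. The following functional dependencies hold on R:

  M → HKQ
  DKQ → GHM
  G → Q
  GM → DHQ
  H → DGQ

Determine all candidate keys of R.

{M}, {H, K}, {D, G, K}, {D, K, Q}

{M}⁺: M→HKQ adds H, K, Q; H→DGQ adds D, G → {D, G, H, K, M, Q}.
{H, K}⁺: H→DGQ adds D, G, Q; DKQ→GHM adds M → {D, G, H, K, M, Q}. Minimal: {K}⁺ = {K}; {H}⁺ = {D, G, H, Q} — none reach the full schema.
{D, G, K}⁺: G→Q adds Q; DKQ→GHM adds H, M → {D, G, H, K, M, Q}. Minimal: {G, K}⁺ = {G, K, Q}; {D, K}⁺ = {D, K}; {D, G}⁺ = {D, G, Q} — none reach the full schema.
{D, K, Q}⁺: DKQ→GHM adds G, H, M → {D, G, H, K, M, Q}. Minimal: {K, Q}⁺ = {K, Q}; {D, Q}⁺ = {D, Q}; {D, K}⁺ = {D, K} — none reach the full schema.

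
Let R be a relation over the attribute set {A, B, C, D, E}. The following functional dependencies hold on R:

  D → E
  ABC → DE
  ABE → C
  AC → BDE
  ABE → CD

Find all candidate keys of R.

(A, C), (A, B, D), (A, B, E)

Attribute A never appears on the right-hand side of any dependency, so A must belong to every candidate key.
{A}⁺ = {A}, which is not all of the schema, so we must add further attributes.
{A, C}⁺: AC→BDE adds B, D, E → {A, B, C, D, E}. Minimal: {C}⁺ = {C}; {A}⁺ = {A} — none reach the full schema.
{A, B, D}⁺: D→E adds E; ABE→C adds C → {A, B, C, D, E}. Minimal: {B, D}⁺ = {B, D, E}; {A, D}⁺ = {A, D, E}; {A, B}⁺ = {A, B} — none reach the full schema.
{A, B, E}⁺: ABE→C adds C; AC→BDE adds D → {A, B, C, D, E}. Minimal: {B, E}⁺ = {B, E}; {A, E}⁺ = {A, E}; {A, B}⁺ = {A, B} — none reach the full schema.
Any other superkey contains one of these as a subset, so there are no further candidate keys.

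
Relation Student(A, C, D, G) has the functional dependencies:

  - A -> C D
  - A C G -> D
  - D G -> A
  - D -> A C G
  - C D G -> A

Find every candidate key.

{A}⁺: A→CD adds C, D; D→ACG adds G → {A, C, D, G}.
{D}⁺: D→ACG adds A, C, G → {A, C, D, G}.
Any other superkey contains one of these as a subset, so there are no further candidate keys.

A, D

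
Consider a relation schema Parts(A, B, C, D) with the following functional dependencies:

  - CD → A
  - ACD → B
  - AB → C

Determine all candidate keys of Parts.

CD, ABD

Attribute D never appears on the right-hand side of any dependency, so D must belong to every candidate key.
{D}⁺ = {D}, which is not all of the schema, so we must add further attributes.
{C, D}⁺: CD→A adds A; ACD→B adds B → {A, B, C, D}. Minimal: {D}⁺ = {D}; {C}⁺ = {C} — none reach the full schema.
{A, B, D}⁺: AB→C adds C → {A, B, C, D}. Minimal: {B, D}⁺ = {B, D}; {A, D}⁺ = {A, D}; {A, B}⁺ = {A, B, C} — none reach the full schema.
Any other superkey contains one of these as a subset, so there are no further candidate keys.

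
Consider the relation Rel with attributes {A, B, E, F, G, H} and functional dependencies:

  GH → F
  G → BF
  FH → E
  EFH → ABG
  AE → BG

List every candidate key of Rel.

{F, H}; {G, H}; {A, E, H}

{F, H}⁺: FH→E adds E; EFH→ABG adds A, B, G → {A, B, E, F, G, H}.
{G, H}⁺: GH→F adds F; G→BF adds B; FH→E adds E; EFH→ABG adds A → {A, B, E, F, G, H}.
{A, E, H}⁺: AE→BG adds B, G; GH→F adds F → {A, B, E, F, G, H}.
Any other superkey contains one of these as a subset, so there are no further candidate keys.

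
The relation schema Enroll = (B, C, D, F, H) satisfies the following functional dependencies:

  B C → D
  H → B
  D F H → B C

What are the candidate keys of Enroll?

Attributes F, H never appear on any right-hand side, so every candidate key must contain {F, H}.
{F, H}⁺ = {B, F, H}, which is not all of the schema, so we must add further attributes.
{C, F, H}⁺: H→B adds B; BC→D adds D → {B, C, D, F, H}. Minimal: {F, H}⁺ = {B, F, H}; {C, H}⁺ = {B, C, D, H}; {C, F}⁺ = {C, F} — none reach the full schema.
{D, F, H}⁺: H→B adds B; DFH→BC adds C → {B, C, D, F, H}. Minimal: {F, H}⁺ = {B, F, H}; {D, H}⁺ = {B, D, H}; {D, F}⁺ = {D, F} — none reach the full schema.
Any other superkey contains one of these as a subset, so there are no further candidate keys.

(C, F, H), (D, F, H)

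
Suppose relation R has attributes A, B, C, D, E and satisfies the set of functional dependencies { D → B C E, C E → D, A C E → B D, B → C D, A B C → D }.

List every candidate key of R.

(A, B), (A, D), (A, C, E)

Attribute A never appears on the right-hand side of any dependency, so A must belong to every candidate key.
{A}⁺ = {A}, which is not all of the schema, so we must add further attributes.
{A, B}⁺: B→CD adds C, D; D→BCE adds E → {A, B, C, D, E}. Minimal: {B}⁺ = {B, C, D, E}; {A}⁺ = {A} — none reach the full schema.
{A, D}⁺: D→BCE adds B, C, E → {A, B, C, D, E}. Minimal: {D}⁺ = {B, C, D, E}; {A}⁺ = {A} — none reach the full schema.
{A, C, E}⁺: CE→D adds D; ACE→BD adds B → {A, B, C, D, E}. Minimal: {C, E}⁺ = {B, C, D, E}; {A, E}⁺ = {A, E}; {A, C}⁺ = {A, C} — none reach the full schema.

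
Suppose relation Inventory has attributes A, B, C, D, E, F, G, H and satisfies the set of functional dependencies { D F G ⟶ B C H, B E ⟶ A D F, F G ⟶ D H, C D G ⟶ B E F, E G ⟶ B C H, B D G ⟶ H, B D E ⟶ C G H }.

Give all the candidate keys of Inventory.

{B, E}⁺: BE→ADF adds A, D, F; BDE→CGH adds C, G, H → {A, B, C, D, E, F, G, H}. Minimal: {E}⁺ = {E}; {B}⁺ = {B} — none reach the full schema.
{E, G}⁺: EG→BCH adds B, C, H; BE→ADF adds A, D, F → {A, B, C, D, E, F, G, H}. Minimal: {G}⁺ = {G}; {E}⁺ = {E} — none reach the full schema.
{F, G}⁺: FG→DH adds D, H; DFG→BCH adds B, C; CDG→BEF adds E; BE→ADF adds A → {A, B, C, D, E, F, G, H}. Minimal: {G}⁺ = {G}; {F}⁺ = {F} — none reach the full schema.
{C, D, G}⁺: CDG→BEF adds B, E, F; EG→BCH adds H; BE→ADF adds A → {A, B, C, D, E, F, G, H}. Minimal: {D, G}⁺ = {D, G}; {C, G}⁺ = {C, G}; {C, D}⁺ = {C, D} — none reach the full schema.

{B, E}, {E, G}, {F, G}, {C, D, G}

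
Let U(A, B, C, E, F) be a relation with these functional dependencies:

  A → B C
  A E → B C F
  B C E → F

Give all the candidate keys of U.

(A, E)

Attributes A, E never appear on any right-hand side, so every candidate key must contain {A, E}.
{A, E}⁺ = {A, B, C, E, F}, which is all of the schema, so {A, E} is the only candidate key.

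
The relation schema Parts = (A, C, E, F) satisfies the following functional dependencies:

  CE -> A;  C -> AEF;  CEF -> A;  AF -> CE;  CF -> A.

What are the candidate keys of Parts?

{C}⁺: C→AEF adds A, E, F → {A, C, E, F}.
{A, F}⁺: AF→CE adds C, E → {A, C, E, F}.
Any other superkey contains one of these as a subset, so there are no further candidate keys.

(C); (A, F)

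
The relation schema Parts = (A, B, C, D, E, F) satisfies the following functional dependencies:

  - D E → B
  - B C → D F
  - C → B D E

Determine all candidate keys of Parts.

{A, C}

Attributes A, C never appear on any right-hand side, so every candidate key must contain {A, C}.
{A, C}⁺ = {A, B, C, D, E, F}, which is all of the schema, so {A, C} is the only candidate key.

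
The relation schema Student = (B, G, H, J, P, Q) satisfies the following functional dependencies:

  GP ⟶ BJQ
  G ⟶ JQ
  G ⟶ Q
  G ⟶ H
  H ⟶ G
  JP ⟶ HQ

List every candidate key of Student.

{G, P}, {H, P}, {J, P}

Attribute P never appears on the right-hand side of any dependency, so P must belong to every candidate key.
{P}⁺ = {P}, which is not all of the schema, so we must add further attributes.
{G, P}⁺: GP→BJQ adds B, J, Q; G→H adds H → {B, G, H, J, P, Q}.
{H, P}⁺: H→G adds G; GP→BJQ adds B, J, Q → {B, G, H, J, P, Q}.
{J, P}⁺: JP→HQ adds H, Q; H→G adds G; GP→BJQ adds B → {B, G, H, J, P, Q}.
Any other superkey contains one of these as a subset, so there are no further candidate keys.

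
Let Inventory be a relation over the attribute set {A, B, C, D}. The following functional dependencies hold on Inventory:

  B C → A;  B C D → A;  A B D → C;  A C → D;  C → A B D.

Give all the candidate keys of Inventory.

{C}, {A, B, D}

{C}⁺: C→ABD adds A, B, D → {A, B, C, D}.
{A, B, D}⁺: ABD→C adds C → {A, B, C, D}. Minimal: {B, D}⁺ = {B, D}; {A, D}⁺ = {A, D}; {A, B}⁺ = {A, B} — none reach the full schema.
Any other superkey contains one of these as a subset, so there are no further candidate keys.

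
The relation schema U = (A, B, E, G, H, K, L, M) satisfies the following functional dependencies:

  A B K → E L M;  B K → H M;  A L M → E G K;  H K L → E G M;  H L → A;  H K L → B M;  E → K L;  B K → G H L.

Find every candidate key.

{B, E}⁺: E→KL adds K, L; BK→GHL adds G, H; BK→HM adds M; HL→A adds A → {A, B, E, G, H, K, L, M}. Minimal: {E}⁺ = {E, K, L}; {B}⁺ = {B} — none reach the full schema.
{B, K}⁺: BK→HM adds H, M; BK→GHL adds G, L; HKL→EGM adds E; HL→A adds A → {A, B, E, G, H, K, L, M}. Minimal: {K}⁺ = {K}; {B}⁺ = {B} — none reach the full schema.
{E, H}⁺: E→KL adds K, L; HKL→EGM adds G, M; HL→A adds A; HKL→BM adds B → {A, B, E, G, H, K, L, M}. Minimal: {H}⁺ = {H}; {E}⁺ = {E, K, L} — none reach the full schema.
{H, K, L}⁺: HKL→EGM adds E, G, M; HL→A adds A; HKL→BM adds B → {A, B, E, G, H, K, L, M}. Minimal: {K, L}⁺ = {K, L}; {H, L}⁺ = {A, H, L}; {H, K}⁺ = {H, K} — none reach the full schema.
{H, L, M}⁺: HL→A adds A; ALM→EGK adds E, G, K; HKL→BM adds B → {A, B, E, G, H, K, L, M}. Minimal: {L, M}⁺ = {L, M}; {H, M}⁺ = {H, M}; {H, L}⁺ = {A, H, L} — none reach the full schema.
{A, B, L, M}⁺: ALM→EGK adds E, G, K; BK→GHL adds H → {A, B, E, G, H, K, L, M}. Minimal: {B, L, M}⁺ = {B, L, M}; {A, L, M}⁺ = {A, E, G, K, L, M}; {A, B, M}⁺ = {A, B, M}; … — none reach the full schema.
Any other superkey contains one of these as a subset, so there are no further candidate keys.

{B, E}, {B, K}, {E, H}, {H, K, L}, {H, L, M}, {A, B, L, M}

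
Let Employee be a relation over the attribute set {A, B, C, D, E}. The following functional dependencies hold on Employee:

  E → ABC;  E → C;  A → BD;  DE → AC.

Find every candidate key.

Attribute E never appears on the right-hand side of any dependency, so E must belong to every candidate key.
{E}⁺ = {A, B, C, D, E}, which is all of the schema, so {E} is the only candidate key.

E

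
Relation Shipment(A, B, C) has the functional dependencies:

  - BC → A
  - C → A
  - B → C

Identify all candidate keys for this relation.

Attribute B never appears on the right-hand side of any dependency, so B must belong to every candidate key.
{B}⁺ = {A, B, C}, which is all of the schema, so {B} is the only candidate key.

(B)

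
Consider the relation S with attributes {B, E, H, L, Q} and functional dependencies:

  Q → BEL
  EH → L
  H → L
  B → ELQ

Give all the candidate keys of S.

{B, H}⁺: H→L adds L; B→ELQ adds E, Q → {B, E, H, L, Q}. Minimal: {H}⁺ = {H, L}; {B}⁺ = {B, E, L, Q} — none reach the full schema.
{H, Q}⁺: Q→BEL adds B, E, L → {B, E, H, L, Q}. Minimal: {Q}⁺ = {B, E, L, Q}; {H}⁺ = {H, L} — none reach the full schema.

(B, H), (H, Q)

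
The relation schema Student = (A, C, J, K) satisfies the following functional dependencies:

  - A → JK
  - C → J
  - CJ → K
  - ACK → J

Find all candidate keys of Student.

Attributes A, C never appear on any right-hand side, so every candidate key must contain {A, C}.
{A, C}⁺ = {A, C, J, K}, which is all of the schema, so {A, C} is the only candidate key.

{A, C}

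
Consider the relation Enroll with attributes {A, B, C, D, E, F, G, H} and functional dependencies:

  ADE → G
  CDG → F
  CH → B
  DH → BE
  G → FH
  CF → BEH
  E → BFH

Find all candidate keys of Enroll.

(A, C, D, E); (A, C, D, F); (A, C, D, G); (A, C, D, H)

{A, C, D, E}⁺: ADE→G adds G; CDG→F adds F; G→FH adds H; CF→BEH adds B → {A, B, C, D, E, F, G, H}. Minimal: {C, D, E}⁺ = {B, C, D, E, F, H}; {A, D, E}⁺ = {A, B, D, E, F, G, H}; {A, C, E}⁺ = {A, B, C, E, F, H}; … — none reach the full schema.
{A, C, D, F}⁺: CF→BEH adds B, E, H; ADE→G adds G → {A, B, C, D, E, F, G, H}. Minimal: {C, D, F}⁺ = {B, C, D, E, F, H}; {A, D, F}⁺ = {A, D, F}; {A, C, F}⁺ = {A, B, C, E, F, H}; … — none reach the full schema.
{A, C, D, G}⁺: CDG→F adds F; G→FH adds H; CF→BEH adds B, E → {A, B, C, D, E, F, G, H}. Minimal: {C, D, G}⁺ = {B, C, D, E, F, G, H}; {A, D, G}⁺ = {A, B, D, E, F, G, H}; {A, C, G}⁺ = {A, B, C, E, F, G, H}; … — none reach the full schema.
{A, C, D, H}⁺: CH→B adds B; DH→BE adds E; E→BFH adds F; ADE→G adds G → {A, B, C, D, E, F, G, H}. Minimal: {C, D, H}⁺ = {B, C, D, E, F, H}; {A, D, H}⁺ = {A, B, D, E, F, G, H}; {A, C, H}⁺ = {A, B, C, H}; … — none reach the full schema.
Any other superkey contains one of these as a subset, so there are no further candidate keys.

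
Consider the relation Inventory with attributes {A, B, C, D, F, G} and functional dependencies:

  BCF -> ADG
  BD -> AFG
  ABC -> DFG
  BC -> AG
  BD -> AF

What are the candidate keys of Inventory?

(B, C)

Attributes B, C never appear on any right-hand side, so every candidate key must contain {B, C}.
{B, C}⁺ = {A, B, C, D, F, G}, which is all of the schema, so {B, C} is the only candidate key.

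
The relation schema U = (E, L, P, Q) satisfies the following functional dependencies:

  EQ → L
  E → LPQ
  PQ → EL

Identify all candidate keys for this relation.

{E}; {P, Q}

{E}⁺: E→LPQ adds L, P, Q → {E, L, P, Q}.
{P, Q}⁺: PQ→EL adds E, L → {E, L, P, Q}. Minimal: {Q}⁺ = {Q}; {P}⁺ = {P} — none reach the full schema.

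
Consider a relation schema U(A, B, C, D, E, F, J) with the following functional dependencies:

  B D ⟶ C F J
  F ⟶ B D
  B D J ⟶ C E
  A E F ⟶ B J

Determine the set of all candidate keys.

AF; ABD

Attribute A never appears on the right-hand side of any dependency, so A must belong to every candidate key.
{A}⁺ = {A}, which is not all of the schema, so we must add further attributes.
{A, F}⁺: F→BD adds B, D; BD→CFJ adds C, J; BDJ→CE adds E → {A, B, C, D, E, F, J}. Minimal: {F}⁺ = {B, C, D, E, F, J}; {A}⁺ = {A} — none reach the full schema.
{A, B, D}⁺: BD→CFJ adds C, F, J; BDJ→CE adds E → {A, B, C, D, E, F, J}. Minimal: {B, D}⁺ = {B, C, D, E, F, J}; {A, D}⁺ = {A, D}; {A, B}⁺ = {A, B} — none reach the full schema.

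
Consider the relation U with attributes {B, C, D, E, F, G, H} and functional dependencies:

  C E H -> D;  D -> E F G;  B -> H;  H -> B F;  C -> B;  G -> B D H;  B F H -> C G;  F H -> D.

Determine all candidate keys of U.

{B}, {C}, {D}, {G}, {H}

{B}⁺: B→H adds H; H→BF adds F; BFH→CG adds C, G; FH→D adds D; D→EFG adds E → {B, C, D, E, F, G, H}.
{C}⁺: C→B adds B; B→H adds H; H→BF adds F; BFH→CG adds G; FH→D adds D; D→EFG adds E → {B, C, D, E, F, G, H}.
{D}⁺: D→EFG adds E, F, G; G→BDH adds B, H; BFH→CG adds C → {B, C, D, E, F, G, H}.
{G}⁺: G→BDH adds B, D, H; D→EFG adds E, F; BFH→CG adds C → {B, C, D, E, F, G, H}.
{H}⁺: H→BF adds B, F; BFH→CG adds C, G; FH→D adds D; D→EFG adds E → {B, C, D, E, F, G, H}.
Any other superkey contains one of these as a subset, so there are no further candidate keys.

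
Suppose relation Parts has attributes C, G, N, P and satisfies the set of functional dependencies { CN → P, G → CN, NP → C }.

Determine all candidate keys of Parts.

{G}

Attribute G never appears on the right-hand side of any dependency, so G must belong to every candidate key.
{G}⁺ = {C, G, N, P}, which is all of the schema, so {G} is the only candidate key.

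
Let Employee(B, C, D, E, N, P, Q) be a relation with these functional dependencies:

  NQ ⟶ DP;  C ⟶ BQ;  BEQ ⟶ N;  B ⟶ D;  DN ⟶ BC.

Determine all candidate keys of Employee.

{C, E}, {B, E, N}, {B, E, Q}, {D, E, N}, {E, N, Q}

Attribute E never appears on the right-hand side of any dependency, so E must belong to every candidate key.
{E}⁺ = {E}, which is not all of the schema, so we must add further attributes.
{C, E}⁺: C→BQ adds B, Q; BEQ→N adds N; B→D adds D; NQ→DP adds P → {B, C, D, E, N, P, Q}. Minimal: {E}⁺ = {E}; {C}⁺ = {B, C, D, Q} — none reach the full schema.
{B, E, N}⁺: B→D adds D; DN→BC adds C; C→BQ adds Q; NQ→DP adds P → {B, C, D, E, N, P, Q}. Minimal: {E, N}⁺ = {E, N}; {B, N}⁺ = {B, C, D, N, P, Q}; {B, E}⁺ = {B, D, E} — none reach the full schema.
{B, E, Q}⁺: BEQ→N adds N; B→D adds D; DN→BC adds C; NQ→DP adds P → {B, C, D, E, N, P, Q}. Minimal: {E, Q}⁺ = {E, Q}; {B, Q}⁺ = {B, D, Q}; {B, E}⁺ = {B, D, E} — none reach the full schema.
{D, E, N}⁺: DN→BC adds B, C; C→BQ adds Q; NQ→DP adds P → {B, C, D, E, N, P, Q}. Minimal: {E, N}⁺ = {E, N}; {D, N}⁺ = {B, C, D, N, P, Q}; {D, E}⁺ = {D, E} — none reach the full schema.
{E, N, Q}⁺: NQ→DP adds D, P; DN→BC adds B, C → {B, C, D, E, N, P, Q}. Minimal: {N, Q}⁺ = {B, C, D, N, P, Q}; {E, Q}⁺ = {E, Q}; {E, N}⁺ = {E, N} — none reach the full schema.
Any other superkey contains one of these as a subset, so there are no further candidate keys.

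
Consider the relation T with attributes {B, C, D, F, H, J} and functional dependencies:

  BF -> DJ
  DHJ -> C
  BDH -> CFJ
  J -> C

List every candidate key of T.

BDH, BFH

{B, D, H}⁺: BDH→CFJ adds C, F, J → {B, C, D, F, H, J}. Minimal: {D, H}⁺ = {D, H}; {B, H}⁺ = {B, H}; {B, D}⁺ = {B, D} — none reach the full schema.
{B, F, H}⁺: BF→DJ adds D, J; DHJ→C adds C → {B, C, D, F, H, J}. Minimal: {F, H}⁺ = {F, H}; {B, H}⁺ = {B, H}; {B, F}⁺ = {B, C, D, F, J} — none reach the full schema.
Any other superkey contains one of these as a subset, so there are no further candidate keys.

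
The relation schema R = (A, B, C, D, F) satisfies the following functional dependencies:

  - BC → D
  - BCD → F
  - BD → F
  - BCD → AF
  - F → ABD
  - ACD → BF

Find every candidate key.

Attribute C never appears on the right-hand side of any dependency, so C must belong to every candidate key.
{C}⁺ = {C}, which is not all of the schema, so we must add further attributes.
{B, C}⁺: BC→D adds D; BCD→F adds F; BCD→AF adds A → {A, B, C, D, F}. Minimal: {C}⁺ = {C}; {B}⁺ = {B} — none reach the full schema.
{C, F}⁺: F→ABD adds A, B, D → {A, B, C, D, F}. Minimal: {F}⁺ = {A, B, D, F}; {C}⁺ = {C} — none reach the full schema.
{A, C, D}⁺: ACD→BF adds B, F → {A, B, C, D, F}. Minimal: {C, D}⁺ = {C, D}; {A, D}⁺ = {A, D}; {A, C}⁺ = {A, C} — none reach the full schema.
Any other superkey contains one of these as a subset, so there are no further candidate keys.

{B, C}; {C, F}; {A, C, D}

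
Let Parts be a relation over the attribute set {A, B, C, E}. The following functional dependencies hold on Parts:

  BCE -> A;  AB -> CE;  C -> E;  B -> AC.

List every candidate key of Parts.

{B}

Attribute B never appears on the right-hand side of any dependency, so B must belong to every candidate key.
{B}⁺ = {A, B, C, E}, which is all of the schema, so {B} is the only candidate key.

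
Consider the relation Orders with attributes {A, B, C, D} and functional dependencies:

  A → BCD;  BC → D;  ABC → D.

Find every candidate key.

(A)

{A}⁺: A→BCD adds B, C, D → {A, B, C, D}.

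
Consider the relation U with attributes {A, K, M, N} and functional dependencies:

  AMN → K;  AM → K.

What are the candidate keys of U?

AMN

Attributes A, M, N never appear on any right-hand side, so every candidate key must contain {A, M, N}.
{A, M, N}⁺ = {A, K, M, N}, which is all of the schema, so {A, M, N} is the only candidate key.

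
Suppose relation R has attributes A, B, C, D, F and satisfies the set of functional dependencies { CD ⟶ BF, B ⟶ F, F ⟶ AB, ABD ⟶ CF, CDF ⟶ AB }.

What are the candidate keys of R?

{B, D}, {C, D}, {D, F}

{B, D}⁺: B→F adds F; F→AB adds A; ABD→CF adds C → {A, B, C, D, F}. Minimal: {D}⁺ = {D}; {B}⁺ = {A, B, F} — none reach the full schema.
{C, D}⁺: CD→BF adds B, F; F→AB adds A → {A, B, C, D, F}. Minimal: {D}⁺ = {D}; {C}⁺ = {C} — none reach the full schema.
{D, F}⁺: F→AB adds A, B; ABD→CF adds C → {A, B, C, D, F}. Minimal: {F}⁺ = {A, B, F}; {D}⁺ = {D} — none reach the full schema.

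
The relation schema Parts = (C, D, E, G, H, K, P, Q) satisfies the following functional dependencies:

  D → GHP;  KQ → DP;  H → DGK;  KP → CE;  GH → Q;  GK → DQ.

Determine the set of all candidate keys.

{D}⁺: D→GHP adds G, H, P; H→DGK adds K; KP→CE adds C, E; GH→Q adds Q → {C, D, E, G, H, K, P, Q}.
{H}⁺: H→DGK adds D, G, K; GH→Q adds Q; D→GHP adds P; KP→CE adds C, E → {C, D, E, G, H, K, P, Q}.
{G, K}⁺: GK→DQ adds D, Q; D→GHP adds H, P; KP→CE adds C, E → {C, D, E, G, H, K, P, Q}.
{K, Q}⁺: KQ→DP adds D, P; KP→CE adds C, E; D→GHP adds G, H → {C, D, E, G, H, K, P, Q}.

{D}, {H}, {G, K}, {K, Q}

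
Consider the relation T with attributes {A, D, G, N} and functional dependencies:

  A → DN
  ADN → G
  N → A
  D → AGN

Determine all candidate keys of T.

A, D, N

{A}⁺: A→DN adds D, N; ADN→G adds G → {A, D, G, N}.
{D}⁺: D→AGN adds A, G, N → {A, D, G, N}.
{N}⁺: N→A adds A; A→DN adds D; ADN→G adds G → {A, D, G, N}.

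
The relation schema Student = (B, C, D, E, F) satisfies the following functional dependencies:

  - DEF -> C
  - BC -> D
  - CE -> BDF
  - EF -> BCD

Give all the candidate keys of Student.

{C, E}; {E, F}

Attribute E never appears on the right-hand side of any dependency, so E must belong to every candidate key.
{E}⁺ = {E}, which is not all of the schema, so we must add further attributes.
{C, E}⁺: CE→BDF adds B, D, F → {B, C, D, E, F}. Minimal: {E}⁺ = {E}; {C}⁺ = {C} — none reach the full schema.
{E, F}⁺: EF→BCD adds B, C, D → {B, C, D, E, F}. Minimal: {F}⁺ = {F}; {E}⁺ = {E} — none reach the full schema.
Any other superkey contains one of these as a subset, so there are no further candidate keys.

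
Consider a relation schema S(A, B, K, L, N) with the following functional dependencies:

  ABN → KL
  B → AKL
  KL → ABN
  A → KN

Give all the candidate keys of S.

B, AL, KL

{B}⁺: B→AKL adds A, K, L; KL→ABN adds N → {A, B, K, L, N}.
{A, L}⁺: A→KN adds K, N; KL→ABN adds B → {A, B, K, L, N}.
{K, L}⁺: KL→ABN adds A, B, N → {A, B, K, L, N}.
Any other superkey contains one of these as a subset, so there are no further candidate keys.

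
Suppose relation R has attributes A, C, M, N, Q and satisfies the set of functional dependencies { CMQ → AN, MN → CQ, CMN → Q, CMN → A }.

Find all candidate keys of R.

{M, N}, {C, M, Q}

Attribute M never appears on the right-hand side of any dependency, so M must belong to every candidate key.
{M}⁺ = {M}, which is not all of the schema, so we must add further attributes.
{M, N}⁺: MN→CQ adds C, Q; CMN→A adds A → {A, C, M, N, Q}. Minimal: {N}⁺ = {N}; {M}⁺ = {M} — none reach the full schema.
{C, M, Q}⁺: CMQ→AN adds A, N → {A, C, M, N, Q}. Minimal: {M, Q}⁺ = {M, Q}; {C, Q}⁺ = {C, Q}; {C, M}⁺ = {C, M} — none reach the full schema.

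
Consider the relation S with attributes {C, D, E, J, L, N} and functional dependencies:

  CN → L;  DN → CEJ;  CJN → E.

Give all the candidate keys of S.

{D, N}

{D, N}⁺: DN→CEJ adds C, E, J; CN→L adds L → {C, D, E, J, L, N}. Minimal: {N}⁺ = {N}; {D}⁺ = {D} — none reach the full schema.
No other minimal superkey exists.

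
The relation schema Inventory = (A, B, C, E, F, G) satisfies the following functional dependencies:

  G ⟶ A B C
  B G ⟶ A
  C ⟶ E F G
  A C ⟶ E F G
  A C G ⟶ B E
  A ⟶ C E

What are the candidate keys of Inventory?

(A), (C), (G)

{A}⁺: A→CE adds C, E; C→EFG adds F, G; ACG→BE adds B → {A, B, C, E, F, G}.
{C}⁺: C→EFG adds E, F, G; G→ABC adds A, B → {A, B, C, E, F, G}.
{G}⁺: G→ABC adds A, B, C; C→EFG adds E, F → {A, B, C, E, F, G}.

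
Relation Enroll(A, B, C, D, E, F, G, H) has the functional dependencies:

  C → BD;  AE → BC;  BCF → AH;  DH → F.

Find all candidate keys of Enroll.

Attributes E, G never appear on any right-hand side, so every candidate key must contain {E, G}.
{E, G}⁺ = {E, G}, which is not all of the schema, so we must add further attributes.
{A, E, F, G}⁺: AE→BC adds B, C; BCF→AH adds H; C→BD adds D → {A, B, C, D, E, F, G, H}. Minimal: {E, F, G}⁺ = {E, F, G}; {A, F, G}⁺ = {A, F, G}; {A, E, G}⁺ = {A, B, C, D, E, G}; … — none reach the full schema.
{A, E, G, H}⁺: AE→BC adds B, C; C→BD adds D; DH→F adds F → {A, B, C, D, E, F, G, H}. Minimal: {E, G, H}⁺ = {E, G, H}; {A, G, H}⁺ = {A, G, H}; {A, E, H}⁺ = {A, B, C, D, E, F, H}; … — none reach the full schema.
{C, E, F, G}⁺: C→BD adds B, D; BCF→AH adds A, H → {A, B, C, D, E, F, G, H}. Minimal: {E, F, G}⁺ = {E, F, G}; {C, F, G}⁺ = {A, B, C, D, F, G, H}; {C, E, G}⁺ = {B, C, D, E, G}; … — none reach the full schema.
{C, E, G, H}⁺: C→BD adds B, D; DH→F adds F; BCF→AH adds A → {A, B, C, D, E, F, G, H}. Minimal: {E, G, H}⁺ = {E, G, H}; {C, G, H}⁺ = {A, B, C, D, F, G, H}; {C, E, H}⁺ = {A, B, C, D, E, F, H}; … — none reach the full schema.
Any other superkey contains one of these as a subset, so there are no further candidate keys.

AEFG, AEGH, CEFG, CEGH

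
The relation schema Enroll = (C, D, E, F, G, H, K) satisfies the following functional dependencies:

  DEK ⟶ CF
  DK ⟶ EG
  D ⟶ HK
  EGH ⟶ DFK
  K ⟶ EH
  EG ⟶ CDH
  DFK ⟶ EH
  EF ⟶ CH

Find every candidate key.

{D}⁺: D→HK adds H, K; K→EH adds E; DEK→CF adds C, F; DK→EG adds G → {C, D, E, F, G, H, K}.
{E, G}⁺: EG→CDH adds C, D, H; D→HK adds K; EGH→DFK adds F → {C, D, E, F, G, H, K}.
{G, K}⁺: K→EH adds E, H; EG→CDH adds C, D; DEK→CF adds F → {C, D, E, F, G, H, K}.

{D}; {E, G}; {G, K}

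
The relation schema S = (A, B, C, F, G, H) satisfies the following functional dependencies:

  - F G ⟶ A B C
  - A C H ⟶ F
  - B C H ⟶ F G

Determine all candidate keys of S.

Attribute H never appears on the right-hand side of any dependency, so H must belong to every candidate key.
{H}⁺ = {H}, which is not all of the schema, so we must add further attributes.
{B, C, H}⁺: BCH→FG adds F, G; FG→ABC adds A → {A, B, C, F, G, H}. Minimal: {C, H}⁺ = {C, H}; {B, H}⁺ = {B, H}; {B, C}⁺ = {B, C} — none reach the full schema.
{F, G, H}⁺: FG→ABC adds A, B, C → {A, B, C, F, G, H}. Minimal: {G, H}⁺ = {G, H}; {F, H}⁺ = {F, H}; {F, G}⁺ = {A, B, C, F, G} — none reach the full schema.
{A, C, G, H}⁺: ACH→F adds F; FG→ABC adds B → {A, B, C, F, G, H}. Minimal: {C, G, H}⁺ = {C, G, H}; {A, G, H}⁺ = {A, G, H}; {A, C, H}⁺ = {A, C, F, H}; … — none reach the full schema.
Any other superkey contains one of these as a subset, so there are no further candidate keys.

{B, C, H}, {F, G, H}, {A, C, G, H}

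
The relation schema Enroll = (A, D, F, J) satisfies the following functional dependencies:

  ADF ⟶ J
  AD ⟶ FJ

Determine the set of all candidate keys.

{A, D}

Attributes A, D never appear on any right-hand side, so every candidate key must contain {A, D}.
{A, D}⁺ = {A, D, F, J}, which is all of the schema, so {A, D} is the only candidate key.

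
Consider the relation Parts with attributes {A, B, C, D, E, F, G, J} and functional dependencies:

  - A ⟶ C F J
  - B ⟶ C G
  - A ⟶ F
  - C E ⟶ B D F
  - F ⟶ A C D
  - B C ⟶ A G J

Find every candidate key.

Attribute E never appears on the right-hand side of any dependency, so E must belong to every candidate key.
{E}⁺ = {E}, which is not all of the schema, so we must add further attributes.
{A, E}⁺: A→CFJ adds C, F, J; CE→BDF adds B, D; BC→AGJ adds G → {A, B, C, D, E, F, G, J}. Minimal: {E}⁺ = {E}; {A}⁺ = {A, C, D, F, J} — none reach the full schema.
{B, E}⁺: B→CG adds C, G; CE→BDF adds D, F; F→ACD adds A; BC→AGJ adds J → {A, B, C, D, E, F, G, J}. Minimal: {E}⁺ = {E}; {B}⁺ = {A, B, C, D, F, G, J} — none reach the full schema.
{C, E}⁺: CE→BDF adds B, D, F; F→ACD adds A; BC→AGJ adds G, J → {A, B, C, D, E, F, G, J}. Minimal: {E}⁺ = {E}; {C}⁺ = {C} — none reach the full schema.
{E, F}⁺: F→ACD adds A, C, D; A→CFJ adds J; CE→BDF adds B; BC→AGJ adds G → {A, B, C, D, E, F, G, J}. Minimal: {F}⁺ = {A, C, D, F, J}; {E}⁺ = {E} — none reach the full schema.
Any other superkey contains one of these as a subset, so there are no further candidate keys.

{A, E}; {B, E}; {C, E}; {E, F}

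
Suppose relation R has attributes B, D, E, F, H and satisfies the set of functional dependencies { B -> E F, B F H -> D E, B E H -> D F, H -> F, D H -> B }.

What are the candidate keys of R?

BH; DH

Attribute H never appears on the right-hand side of any dependency, so H must belong to every candidate key.
{H}⁺ = {F, H}, which is not all of the schema, so we must add further attributes.
{B, H}⁺: B→EF adds E, F; BFH→DE adds D → {B, D, E, F, H}.
{D, H}⁺: H→F adds F; DH→B adds B; B→EF adds E → {B, D, E, F, H}.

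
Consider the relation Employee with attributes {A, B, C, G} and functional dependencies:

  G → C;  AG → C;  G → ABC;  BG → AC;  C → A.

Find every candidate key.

Attribute G never appears on the right-hand side of any dependency, so G must belong to every candidate key.
{G}⁺ = {A, B, C, G}, which is all of the schema, so {G} is the only candidate key.

(G)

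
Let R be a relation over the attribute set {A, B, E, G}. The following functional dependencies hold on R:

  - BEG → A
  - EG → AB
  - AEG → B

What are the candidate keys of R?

Attributes E, G never appear on any right-hand side, so every candidate key must contain {E, G}.
{E, G}⁺ = {A, B, E, G}, which is all of the schema, so {E, G} is the only candidate key.

(E, G)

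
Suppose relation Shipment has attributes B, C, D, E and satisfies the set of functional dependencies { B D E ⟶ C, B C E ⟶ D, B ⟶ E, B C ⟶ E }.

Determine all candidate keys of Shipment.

Attribute B never appears on the right-hand side of any dependency, so B must belong to every candidate key.
{B}⁺ = {B, E}, which is not all of the schema, so we must add further attributes.
{B, C}⁺: B→E adds E; BCE→D adds D → {B, C, D, E}.
{B, D}⁺: B→E adds E; BDE→C adds C → {B, C, D, E}.
Any other superkey contains one of these as a subset, so there are no further candidate keys.

(B, C), (B, D)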